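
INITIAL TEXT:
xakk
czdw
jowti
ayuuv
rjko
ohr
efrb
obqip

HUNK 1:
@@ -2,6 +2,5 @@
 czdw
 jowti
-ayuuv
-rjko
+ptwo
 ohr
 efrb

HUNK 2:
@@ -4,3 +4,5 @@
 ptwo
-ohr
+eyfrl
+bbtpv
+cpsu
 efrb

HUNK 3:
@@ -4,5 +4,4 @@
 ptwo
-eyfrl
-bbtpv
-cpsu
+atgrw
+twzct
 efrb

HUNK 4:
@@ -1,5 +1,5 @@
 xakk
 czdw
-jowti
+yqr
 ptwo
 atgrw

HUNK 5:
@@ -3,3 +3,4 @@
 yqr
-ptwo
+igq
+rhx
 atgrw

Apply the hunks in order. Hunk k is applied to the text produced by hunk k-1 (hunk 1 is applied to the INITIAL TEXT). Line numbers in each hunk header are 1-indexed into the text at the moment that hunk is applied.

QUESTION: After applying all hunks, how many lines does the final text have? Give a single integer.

Hunk 1: at line 2 remove [ayuuv,rjko] add [ptwo] -> 7 lines: xakk czdw jowti ptwo ohr efrb obqip
Hunk 2: at line 4 remove [ohr] add [eyfrl,bbtpv,cpsu] -> 9 lines: xakk czdw jowti ptwo eyfrl bbtpv cpsu efrb obqip
Hunk 3: at line 4 remove [eyfrl,bbtpv,cpsu] add [atgrw,twzct] -> 8 lines: xakk czdw jowti ptwo atgrw twzct efrb obqip
Hunk 4: at line 1 remove [jowti] add [yqr] -> 8 lines: xakk czdw yqr ptwo atgrw twzct efrb obqip
Hunk 5: at line 3 remove [ptwo] add [igq,rhx] -> 9 lines: xakk czdw yqr igq rhx atgrw twzct efrb obqip
Final line count: 9

Answer: 9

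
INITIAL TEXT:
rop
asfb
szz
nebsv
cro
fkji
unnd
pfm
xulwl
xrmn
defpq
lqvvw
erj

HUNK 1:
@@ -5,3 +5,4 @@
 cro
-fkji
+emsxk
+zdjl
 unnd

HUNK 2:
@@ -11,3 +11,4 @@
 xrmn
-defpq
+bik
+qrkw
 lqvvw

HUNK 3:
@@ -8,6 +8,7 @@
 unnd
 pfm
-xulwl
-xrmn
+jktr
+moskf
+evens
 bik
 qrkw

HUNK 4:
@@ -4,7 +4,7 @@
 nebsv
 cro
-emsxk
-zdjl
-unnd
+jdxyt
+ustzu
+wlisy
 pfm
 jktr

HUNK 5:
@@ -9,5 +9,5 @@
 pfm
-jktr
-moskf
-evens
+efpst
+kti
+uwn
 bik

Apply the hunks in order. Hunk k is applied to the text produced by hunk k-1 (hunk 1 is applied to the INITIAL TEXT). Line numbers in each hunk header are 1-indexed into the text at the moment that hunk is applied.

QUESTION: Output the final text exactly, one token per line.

Answer: rop
asfb
szz
nebsv
cro
jdxyt
ustzu
wlisy
pfm
efpst
kti
uwn
bik
qrkw
lqvvw
erj

Derivation:
Hunk 1: at line 5 remove [fkji] add [emsxk,zdjl] -> 14 lines: rop asfb szz nebsv cro emsxk zdjl unnd pfm xulwl xrmn defpq lqvvw erj
Hunk 2: at line 11 remove [defpq] add [bik,qrkw] -> 15 lines: rop asfb szz nebsv cro emsxk zdjl unnd pfm xulwl xrmn bik qrkw lqvvw erj
Hunk 3: at line 8 remove [xulwl,xrmn] add [jktr,moskf,evens] -> 16 lines: rop asfb szz nebsv cro emsxk zdjl unnd pfm jktr moskf evens bik qrkw lqvvw erj
Hunk 4: at line 4 remove [emsxk,zdjl,unnd] add [jdxyt,ustzu,wlisy] -> 16 lines: rop asfb szz nebsv cro jdxyt ustzu wlisy pfm jktr moskf evens bik qrkw lqvvw erj
Hunk 5: at line 9 remove [jktr,moskf,evens] add [efpst,kti,uwn] -> 16 lines: rop asfb szz nebsv cro jdxyt ustzu wlisy pfm efpst kti uwn bik qrkw lqvvw erj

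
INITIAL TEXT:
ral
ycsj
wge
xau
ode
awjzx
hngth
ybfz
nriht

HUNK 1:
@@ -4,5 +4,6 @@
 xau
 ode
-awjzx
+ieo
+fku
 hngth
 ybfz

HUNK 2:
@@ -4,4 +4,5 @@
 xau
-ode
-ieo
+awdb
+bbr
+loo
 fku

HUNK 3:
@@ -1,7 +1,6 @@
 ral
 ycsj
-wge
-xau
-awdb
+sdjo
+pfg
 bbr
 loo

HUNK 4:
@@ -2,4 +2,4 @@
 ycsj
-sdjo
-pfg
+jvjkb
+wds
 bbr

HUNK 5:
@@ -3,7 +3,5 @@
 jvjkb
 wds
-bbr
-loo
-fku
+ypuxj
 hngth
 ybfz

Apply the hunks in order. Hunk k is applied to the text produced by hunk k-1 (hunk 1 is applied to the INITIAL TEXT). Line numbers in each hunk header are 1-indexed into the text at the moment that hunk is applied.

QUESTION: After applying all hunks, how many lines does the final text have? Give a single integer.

Hunk 1: at line 4 remove [awjzx] add [ieo,fku] -> 10 lines: ral ycsj wge xau ode ieo fku hngth ybfz nriht
Hunk 2: at line 4 remove [ode,ieo] add [awdb,bbr,loo] -> 11 lines: ral ycsj wge xau awdb bbr loo fku hngth ybfz nriht
Hunk 3: at line 1 remove [wge,xau,awdb] add [sdjo,pfg] -> 10 lines: ral ycsj sdjo pfg bbr loo fku hngth ybfz nriht
Hunk 4: at line 2 remove [sdjo,pfg] add [jvjkb,wds] -> 10 lines: ral ycsj jvjkb wds bbr loo fku hngth ybfz nriht
Hunk 5: at line 3 remove [bbr,loo,fku] add [ypuxj] -> 8 lines: ral ycsj jvjkb wds ypuxj hngth ybfz nriht
Final line count: 8

Answer: 8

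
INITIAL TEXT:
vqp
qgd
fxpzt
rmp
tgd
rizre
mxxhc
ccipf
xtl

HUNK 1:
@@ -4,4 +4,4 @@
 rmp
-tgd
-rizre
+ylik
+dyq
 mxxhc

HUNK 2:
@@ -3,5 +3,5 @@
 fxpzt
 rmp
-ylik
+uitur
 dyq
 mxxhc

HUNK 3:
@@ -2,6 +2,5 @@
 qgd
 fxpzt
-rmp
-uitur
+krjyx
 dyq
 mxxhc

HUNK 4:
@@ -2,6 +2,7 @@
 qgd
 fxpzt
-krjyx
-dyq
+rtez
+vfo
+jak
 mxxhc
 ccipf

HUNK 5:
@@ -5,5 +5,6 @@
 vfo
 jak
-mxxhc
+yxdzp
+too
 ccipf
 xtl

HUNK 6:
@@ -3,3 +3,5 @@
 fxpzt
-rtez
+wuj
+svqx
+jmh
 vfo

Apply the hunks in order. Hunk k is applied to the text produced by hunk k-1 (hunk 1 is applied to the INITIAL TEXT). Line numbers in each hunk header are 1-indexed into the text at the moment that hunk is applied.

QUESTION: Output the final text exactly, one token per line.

Hunk 1: at line 4 remove [tgd,rizre] add [ylik,dyq] -> 9 lines: vqp qgd fxpzt rmp ylik dyq mxxhc ccipf xtl
Hunk 2: at line 3 remove [ylik] add [uitur] -> 9 lines: vqp qgd fxpzt rmp uitur dyq mxxhc ccipf xtl
Hunk 3: at line 2 remove [rmp,uitur] add [krjyx] -> 8 lines: vqp qgd fxpzt krjyx dyq mxxhc ccipf xtl
Hunk 4: at line 2 remove [krjyx,dyq] add [rtez,vfo,jak] -> 9 lines: vqp qgd fxpzt rtez vfo jak mxxhc ccipf xtl
Hunk 5: at line 5 remove [mxxhc] add [yxdzp,too] -> 10 lines: vqp qgd fxpzt rtez vfo jak yxdzp too ccipf xtl
Hunk 6: at line 3 remove [rtez] add [wuj,svqx,jmh] -> 12 lines: vqp qgd fxpzt wuj svqx jmh vfo jak yxdzp too ccipf xtl

Answer: vqp
qgd
fxpzt
wuj
svqx
jmh
vfo
jak
yxdzp
too
ccipf
xtl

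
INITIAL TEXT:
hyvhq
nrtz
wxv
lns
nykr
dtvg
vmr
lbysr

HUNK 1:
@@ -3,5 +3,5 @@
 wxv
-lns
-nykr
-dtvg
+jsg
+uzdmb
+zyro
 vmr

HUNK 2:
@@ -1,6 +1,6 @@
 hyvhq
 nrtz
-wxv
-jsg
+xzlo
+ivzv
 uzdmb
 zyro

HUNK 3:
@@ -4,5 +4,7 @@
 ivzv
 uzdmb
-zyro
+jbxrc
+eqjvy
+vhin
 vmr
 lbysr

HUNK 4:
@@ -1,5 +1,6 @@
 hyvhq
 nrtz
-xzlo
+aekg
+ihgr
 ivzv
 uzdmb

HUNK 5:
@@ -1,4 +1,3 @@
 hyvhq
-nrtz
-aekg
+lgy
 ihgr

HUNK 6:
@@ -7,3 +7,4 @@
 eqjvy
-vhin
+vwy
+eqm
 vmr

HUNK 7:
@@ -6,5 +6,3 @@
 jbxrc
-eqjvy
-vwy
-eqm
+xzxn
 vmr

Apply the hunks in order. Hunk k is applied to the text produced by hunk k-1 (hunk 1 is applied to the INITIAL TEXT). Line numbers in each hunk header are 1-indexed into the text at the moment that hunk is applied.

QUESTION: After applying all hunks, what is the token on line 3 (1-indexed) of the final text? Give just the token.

Hunk 1: at line 3 remove [lns,nykr,dtvg] add [jsg,uzdmb,zyro] -> 8 lines: hyvhq nrtz wxv jsg uzdmb zyro vmr lbysr
Hunk 2: at line 1 remove [wxv,jsg] add [xzlo,ivzv] -> 8 lines: hyvhq nrtz xzlo ivzv uzdmb zyro vmr lbysr
Hunk 3: at line 4 remove [zyro] add [jbxrc,eqjvy,vhin] -> 10 lines: hyvhq nrtz xzlo ivzv uzdmb jbxrc eqjvy vhin vmr lbysr
Hunk 4: at line 1 remove [xzlo] add [aekg,ihgr] -> 11 lines: hyvhq nrtz aekg ihgr ivzv uzdmb jbxrc eqjvy vhin vmr lbysr
Hunk 5: at line 1 remove [nrtz,aekg] add [lgy] -> 10 lines: hyvhq lgy ihgr ivzv uzdmb jbxrc eqjvy vhin vmr lbysr
Hunk 6: at line 7 remove [vhin] add [vwy,eqm] -> 11 lines: hyvhq lgy ihgr ivzv uzdmb jbxrc eqjvy vwy eqm vmr lbysr
Hunk 7: at line 6 remove [eqjvy,vwy,eqm] add [xzxn] -> 9 lines: hyvhq lgy ihgr ivzv uzdmb jbxrc xzxn vmr lbysr
Final line 3: ihgr

Answer: ihgr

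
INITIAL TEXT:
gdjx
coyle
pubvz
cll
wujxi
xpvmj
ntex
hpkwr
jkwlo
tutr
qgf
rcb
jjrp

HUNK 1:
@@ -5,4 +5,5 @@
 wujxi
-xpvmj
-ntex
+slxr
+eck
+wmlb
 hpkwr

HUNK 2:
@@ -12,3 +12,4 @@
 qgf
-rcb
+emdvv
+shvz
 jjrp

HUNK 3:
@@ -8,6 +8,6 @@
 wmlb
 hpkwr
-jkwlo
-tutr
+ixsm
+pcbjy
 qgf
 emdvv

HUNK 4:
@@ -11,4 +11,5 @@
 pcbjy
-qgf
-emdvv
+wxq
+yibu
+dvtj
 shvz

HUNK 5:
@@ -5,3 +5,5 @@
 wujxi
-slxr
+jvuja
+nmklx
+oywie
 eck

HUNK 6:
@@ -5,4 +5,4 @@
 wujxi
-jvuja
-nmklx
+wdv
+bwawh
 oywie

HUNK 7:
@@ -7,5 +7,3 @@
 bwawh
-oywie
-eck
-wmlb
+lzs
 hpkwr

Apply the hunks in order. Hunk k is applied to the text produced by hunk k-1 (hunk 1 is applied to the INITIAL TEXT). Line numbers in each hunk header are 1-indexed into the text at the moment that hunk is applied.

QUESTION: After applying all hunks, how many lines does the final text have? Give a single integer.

Answer: 16

Derivation:
Hunk 1: at line 5 remove [xpvmj,ntex] add [slxr,eck,wmlb] -> 14 lines: gdjx coyle pubvz cll wujxi slxr eck wmlb hpkwr jkwlo tutr qgf rcb jjrp
Hunk 2: at line 12 remove [rcb] add [emdvv,shvz] -> 15 lines: gdjx coyle pubvz cll wujxi slxr eck wmlb hpkwr jkwlo tutr qgf emdvv shvz jjrp
Hunk 3: at line 8 remove [jkwlo,tutr] add [ixsm,pcbjy] -> 15 lines: gdjx coyle pubvz cll wujxi slxr eck wmlb hpkwr ixsm pcbjy qgf emdvv shvz jjrp
Hunk 4: at line 11 remove [qgf,emdvv] add [wxq,yibu,dvtj] -> 16 lines: gdjx coyle pubvz cll wujxi slxr eck wmlb hpkwr ixsm pcbjy wxq yibu dvtj shvz jjrp
Hunk 5: at line 5 remove [slxr] add [jvuja,nmklx,oywie] -> 18 lines: gdjx coyle pubvz cll wujxi jvuja nmklx oywie eck wmlb hpkwr ixsm pcbjy wxq yibu dvtj shvz jjrp
Hunk 6: at line 5 remove [jvuja,nmklx] add [wdv,bwawh] -> 18 lines: gdjx coyle pubvz cll wujxi wdv bwawh oywie eck wmlb hpkwr ixsm pcbjy wxq yibu dvtj shvz jjrp
Hunk 7: at line 7 remove [oywie,eck,wmlb] add [lzs] -> 16 lines: gdjx coyle pubvz cll wujxi wdv bwawh lzs hpkwr ixsm pcbjy wxq yibu dvtj shvz jjrp
Final line count: 16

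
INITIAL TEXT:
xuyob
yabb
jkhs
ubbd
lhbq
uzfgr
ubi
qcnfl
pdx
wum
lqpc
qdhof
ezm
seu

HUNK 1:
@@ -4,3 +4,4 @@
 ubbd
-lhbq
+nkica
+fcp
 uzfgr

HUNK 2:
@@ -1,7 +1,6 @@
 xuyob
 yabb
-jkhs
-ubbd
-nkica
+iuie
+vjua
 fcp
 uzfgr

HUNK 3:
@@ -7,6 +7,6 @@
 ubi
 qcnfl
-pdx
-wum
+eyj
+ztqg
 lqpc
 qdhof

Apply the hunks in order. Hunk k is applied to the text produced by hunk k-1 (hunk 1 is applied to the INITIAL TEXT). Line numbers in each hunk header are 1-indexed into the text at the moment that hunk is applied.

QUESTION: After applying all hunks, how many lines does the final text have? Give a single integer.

Answer: 14

Derivation:
Hunk 1: at line 4 remove [lhbq] add [nkica,fcp] -> 15 lines: xuyob yabb jkhs ubbd nkica fcp uzfgr ubi qcnfl pdx wum lqpc qdhof ezm seu
Hunk 2: at line 1 remove [jkhs,ubbd,nkica] add [iuie,vjua] -> 14 lines: xuyob yabb iuie vjua fcp uzfgr ubi qcnfl pdx wum lqpc qdhof ezm seu
Hunk 3: at line 7 remove [pdx,wum] add [eyj,ztqg] -> 14 lines: xuyob yabb iuie vjua fcp uzfgr ubi qcnfl eyj ztqg lqpc qdhof ezm seu
Final line count: 14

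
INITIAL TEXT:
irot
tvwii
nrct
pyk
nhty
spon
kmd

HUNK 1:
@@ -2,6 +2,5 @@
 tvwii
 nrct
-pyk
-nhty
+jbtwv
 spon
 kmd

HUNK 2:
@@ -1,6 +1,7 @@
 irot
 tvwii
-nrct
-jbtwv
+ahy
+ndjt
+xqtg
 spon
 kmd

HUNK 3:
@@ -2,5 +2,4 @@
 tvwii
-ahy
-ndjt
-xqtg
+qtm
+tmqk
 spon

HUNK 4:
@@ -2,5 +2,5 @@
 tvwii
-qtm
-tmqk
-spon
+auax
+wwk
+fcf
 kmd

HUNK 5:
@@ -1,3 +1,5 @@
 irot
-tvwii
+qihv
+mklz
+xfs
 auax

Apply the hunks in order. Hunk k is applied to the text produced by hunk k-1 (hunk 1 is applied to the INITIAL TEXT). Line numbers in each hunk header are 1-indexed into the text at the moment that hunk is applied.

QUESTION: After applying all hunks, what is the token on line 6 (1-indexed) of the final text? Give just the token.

Hunk 1: at line 2 remove [pyk,nhty] add [jbtwv] -> 6 lines: irot tvwii nrct jbtwv spon kmd
Hunk 2: at line 1 remove [nrct,jbtwv] add [ahy,ndjt,xqtg] -> 7 lines: irot tvwii ahy ndjt xqtg spon kmd
Hunk 3: at line 2 remove [ahy,ndjt,xqtg] add [qtm,tmqk] -> 6 lines: irot tvwii qtm tmqk spon kmd
Hunk 4: at line 2 remove [qtm,tmqk,spon] add [auax,wwk,fcf] -> 6 lines: irot tvwii auax wwk fcf kmd
Hunk 5: at line 1 remove [tvwii] add [qihv,mklz,xfs] -> 8 lines: irot qihv mklz xfs auax wwk fcf kmd
Final line 6: wwk

Answer: wwk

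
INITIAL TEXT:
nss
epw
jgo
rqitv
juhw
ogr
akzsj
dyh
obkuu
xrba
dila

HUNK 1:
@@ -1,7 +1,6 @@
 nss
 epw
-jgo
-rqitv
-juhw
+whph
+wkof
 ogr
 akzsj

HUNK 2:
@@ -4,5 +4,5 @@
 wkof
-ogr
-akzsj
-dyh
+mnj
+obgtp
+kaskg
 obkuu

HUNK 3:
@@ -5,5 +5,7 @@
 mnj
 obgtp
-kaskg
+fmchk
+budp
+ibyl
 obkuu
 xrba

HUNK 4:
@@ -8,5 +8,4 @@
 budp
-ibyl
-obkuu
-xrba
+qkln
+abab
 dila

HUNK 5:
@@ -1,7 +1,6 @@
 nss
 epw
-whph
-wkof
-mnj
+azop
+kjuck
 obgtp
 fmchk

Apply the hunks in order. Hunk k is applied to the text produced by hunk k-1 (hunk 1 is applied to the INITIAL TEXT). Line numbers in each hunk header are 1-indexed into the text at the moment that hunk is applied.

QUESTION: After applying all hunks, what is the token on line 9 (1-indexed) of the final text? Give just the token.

Hunk 1: at line 1 remove [jgo,rqitv,juhw] add [whph,wkof] -> 10 lines: nss epw whph wkof ogr akzsj dyh obkuu xrba dila
Hunk 2: at line 4 remove [ogr,akzsj,dyh] add [mnj,obgtp,kaskg] -> 10 lines: nss epw whph wkof mnj obgtp kaskg obkuu xrba dila
Hunk 3: at line 5 remove [kaskg] add [fmchk,budp,ibyl] -> 12 lines: nss epw whph wkof mnj obgtp fmchk budp ibyl obkuu xrba dila
Hunk 4: at line 8 remove [ibyl,obkuu,xrba] add [qkln,abab] -> 11 lines: nss epw whph wkof mnj obgtp fmchk budp qkln abab dila
Hunk 5: at line 1 remove [whph,wkof,mnj] add [azop,kjuck] -> 10 lines: nss epw azop kjuck obgtp fmchk budp qkln abab dila
Final line 9: abab

Answer: abab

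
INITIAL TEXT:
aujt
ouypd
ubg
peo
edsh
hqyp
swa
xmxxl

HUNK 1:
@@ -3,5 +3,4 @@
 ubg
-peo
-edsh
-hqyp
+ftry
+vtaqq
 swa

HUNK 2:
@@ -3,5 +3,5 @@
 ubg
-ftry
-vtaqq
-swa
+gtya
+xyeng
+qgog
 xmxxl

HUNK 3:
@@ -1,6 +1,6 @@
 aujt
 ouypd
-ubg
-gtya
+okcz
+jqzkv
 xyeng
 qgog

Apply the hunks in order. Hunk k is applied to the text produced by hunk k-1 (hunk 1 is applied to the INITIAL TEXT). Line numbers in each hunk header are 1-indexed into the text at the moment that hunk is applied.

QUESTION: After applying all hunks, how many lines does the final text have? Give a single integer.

Hunk 1: at line 3 remove [peo,edsh,hqyp] add [ftry,vtaqq] -> 7 lines: aujt ouypd ubg ftry vtaqq swa xmxxl
Hunk 2: at line 3 remove [ftry,vtaqq,swa] add [gtya,xyeng,qgog] -> 7 lines: aujt ouypd ubg gtya xyeng qgog xmxxl
Hunk 3: at line 1 remove [ubg,gtya] add [okcz,jqzkv] -> 7 lines: aujt ouypd okcz jqzkv xyeng qgog xmxxl
Final line count: 7

Answer: 7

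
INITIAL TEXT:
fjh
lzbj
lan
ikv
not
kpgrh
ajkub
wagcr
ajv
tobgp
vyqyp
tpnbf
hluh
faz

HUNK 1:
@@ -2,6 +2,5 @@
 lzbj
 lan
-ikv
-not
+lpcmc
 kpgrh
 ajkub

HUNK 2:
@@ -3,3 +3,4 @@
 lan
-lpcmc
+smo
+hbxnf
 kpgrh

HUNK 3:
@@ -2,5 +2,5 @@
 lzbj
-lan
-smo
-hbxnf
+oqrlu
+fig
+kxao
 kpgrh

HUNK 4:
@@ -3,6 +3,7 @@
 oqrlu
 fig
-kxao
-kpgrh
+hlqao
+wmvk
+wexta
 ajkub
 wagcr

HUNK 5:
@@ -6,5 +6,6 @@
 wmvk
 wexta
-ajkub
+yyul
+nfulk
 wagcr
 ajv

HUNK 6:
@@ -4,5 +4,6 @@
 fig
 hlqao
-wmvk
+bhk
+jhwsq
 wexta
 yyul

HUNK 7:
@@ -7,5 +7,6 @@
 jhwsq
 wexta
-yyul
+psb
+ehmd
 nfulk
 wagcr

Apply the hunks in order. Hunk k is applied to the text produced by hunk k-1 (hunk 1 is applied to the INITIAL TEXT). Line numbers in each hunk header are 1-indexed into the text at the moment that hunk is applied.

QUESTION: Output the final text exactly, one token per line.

Answer: fjh
lzbj
oqrlu
fig
hlqao
bhk
jhwsq
wexta
psb
ehmd
nfulk
wagcr
ajv
tobgp
vyqyp
tpnbf
hluh
faz

Derivation:
Hunk 1: at line 2 remove [ikv,not] add [lpcmc] -> 13 lines: fjh lzbj lan lpcmc kpgrh ajkub wagcr ajv tobgp vyqyp tpnbf hluh faz
Hunk 2: at line 3 remove [lpcmc] add [smo,hbxnf] -> 14 lines: fjh lzbj lan smo hbxnf kpgrh ajkub wagcr ajv tobgp vyqyp tpnbf hluh faz
Hunk 3: at line 2 remove [lan,smo,hbxnf] add [oqrlu,fig,kxao] -> 14 lines: fjh lzbj oqrlu fig kxao kpgrh ajkub wagcr ajv tobgp vyqyp tpnbf hluh faz
Hunk 4: at line 3 remove [kxao,kpgrh] add [hlqao,wmvk,wexta] -> 15 lines: fjh lzbj oqrlu fig hlqao wmvk wexta ajkub wagcr ajv tobgp vyqyp tpnbf hluh faz
Hunk 5: at line 6 remove [ajkub] add [yyul,nfulk] -> 16 lines: fjh lzbj oqrlu fig hlqao wmvk wexta yyul nfulk wagcr ajv tobgp vyqyp tpnbf hluh faz
Hunk 6: at line 4 remove [wmvk] add [bhk,jhwsq] -> 17 lines: fjh lzbj oqrlu fig hlqao bhk jhwsq wexta yyul nfulk wagcr ajv tobgp vyqyp tpnbf hluh faz
Hunk 7: at line 7 remove [yyul] add [psb,ehmd] -> 18 lines: fjh lzbj oqrlu fig hlqao bhk jhwsq wexta psb ehmd nfulk wagcr ajv tobgp vyqyp tpnbf hluh faz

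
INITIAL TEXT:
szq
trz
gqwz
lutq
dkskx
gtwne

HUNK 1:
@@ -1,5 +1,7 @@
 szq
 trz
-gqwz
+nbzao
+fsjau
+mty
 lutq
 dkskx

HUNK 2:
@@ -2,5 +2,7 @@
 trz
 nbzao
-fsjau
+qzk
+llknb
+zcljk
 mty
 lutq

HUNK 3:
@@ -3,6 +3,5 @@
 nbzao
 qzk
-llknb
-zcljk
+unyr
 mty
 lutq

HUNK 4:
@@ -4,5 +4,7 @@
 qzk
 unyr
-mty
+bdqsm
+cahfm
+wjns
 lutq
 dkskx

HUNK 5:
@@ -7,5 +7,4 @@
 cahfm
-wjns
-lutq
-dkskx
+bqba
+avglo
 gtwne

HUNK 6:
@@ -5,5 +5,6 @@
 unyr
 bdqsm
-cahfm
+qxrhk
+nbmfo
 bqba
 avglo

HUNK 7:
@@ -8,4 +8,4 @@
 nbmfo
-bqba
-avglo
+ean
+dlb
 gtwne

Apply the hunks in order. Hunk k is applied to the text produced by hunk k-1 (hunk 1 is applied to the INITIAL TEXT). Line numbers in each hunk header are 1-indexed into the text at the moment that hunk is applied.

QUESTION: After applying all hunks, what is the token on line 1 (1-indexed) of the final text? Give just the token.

Hunk 1: at line 1 remove [gqwz] add [nbzao,fsjau,mty] -> 8 lines: szq trz nbzao fsjau mty lutq dkskx gtwne
Hunk 2: at line 2 remove [fsjau] add [qzk,llknb,zcljk] -> 10 lines: szq trz nbzao qzk llknb zcljk mty lutq dkskx gtwne
Hunk 3: at line 3 remove [llknb,zcljk] add [unyr] -> 9 lines: szq trz nbzao qzk unyr mty lutq dkskx gtwne
Hunk 4: at line 4 remove [mty] add [bdqsm,cahfm,wjns] -> 11 lines: szq trz nbzao qzk unyr bdqsm cahfm wjns lutq dkskx gtwne
Hunk 5: at line 7 remove [wjns,lutq,dkskx] add [bqba,avglo] -> 10 lines: szq trz nbzao qzk unyr bdqsm cahfm bqba avglo gtwne
Hunk 6: at line 5 remove [cahfm] add [qxrhk,nbmfo] -> 11 lines: szq trz nbzao qzk unyr bdqsm qxrhk nbmfo bqba avglo gtwne
Hunk 7: at line 8 remove [bqba,avglo] add [ean,dlb] -> 11 lines: szq trz nbzao qzk unyr bdqsm qxrhk nbmfo ean dlb gtwne
Final line 1: szq

Answer: szq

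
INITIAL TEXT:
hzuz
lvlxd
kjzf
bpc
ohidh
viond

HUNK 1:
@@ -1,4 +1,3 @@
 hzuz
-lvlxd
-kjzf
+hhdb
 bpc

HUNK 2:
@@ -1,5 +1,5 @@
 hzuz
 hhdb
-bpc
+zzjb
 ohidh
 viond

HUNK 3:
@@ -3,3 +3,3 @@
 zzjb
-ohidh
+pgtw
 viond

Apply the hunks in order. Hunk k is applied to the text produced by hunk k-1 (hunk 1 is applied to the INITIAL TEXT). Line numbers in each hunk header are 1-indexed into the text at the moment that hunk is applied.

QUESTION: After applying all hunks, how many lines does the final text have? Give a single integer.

Hunk 1: at line 1 remove [lvlxd,kjzf] add [hhdb] -> 5 lines: hzuz hhdb bpc ohidh viond
Hunk 2: at line 1 remove [bpc] add [zzjb] -> 5 lines: hzuz hhdb zzjb ohidh viond
Hunk 3: at line 3 remove [ohidh] add [pgtw] -> 5 lines: hzuz hhdb zzjb pgtw viond
Final line count: 5

Answer: 5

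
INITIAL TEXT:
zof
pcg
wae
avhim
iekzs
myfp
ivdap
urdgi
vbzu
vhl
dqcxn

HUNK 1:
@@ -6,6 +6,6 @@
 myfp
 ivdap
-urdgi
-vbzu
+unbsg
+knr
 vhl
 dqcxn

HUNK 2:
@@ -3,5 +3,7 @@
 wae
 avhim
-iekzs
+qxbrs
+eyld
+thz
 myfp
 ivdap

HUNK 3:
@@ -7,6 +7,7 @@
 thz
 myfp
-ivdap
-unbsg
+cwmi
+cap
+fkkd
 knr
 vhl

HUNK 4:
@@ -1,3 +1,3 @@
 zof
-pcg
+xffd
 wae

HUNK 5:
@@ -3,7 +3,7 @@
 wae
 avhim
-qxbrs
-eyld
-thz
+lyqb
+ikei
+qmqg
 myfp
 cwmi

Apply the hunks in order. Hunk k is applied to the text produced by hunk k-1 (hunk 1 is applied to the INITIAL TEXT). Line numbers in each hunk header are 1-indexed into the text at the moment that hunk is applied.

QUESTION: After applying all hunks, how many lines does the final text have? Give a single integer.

Hunk 1: at line 6 remove [urdgi,vbzu] add [unbsg,knr] -> 11 lines: zof pcg wae avhim iekzs myfp ivdap unbsg knr vhl dqcxn
Hunk 2: at line 3 remove [iekzs] add [qxbrs,eyld,thz] -> 13 lines: zof pcg wae avhim qxbrs eyld thz myfp ivdap unbsg knr vhl dqcxn
Hunk 3: at line 7 remove [ivdap,unbsg] add [cwmi,cap,fkkd] -> 14 lines: zof pcg wae avhim qxbrs eyld thz myfp cwmi cap fkkd knr vhl dqcxn
Hunk 4: at line 1 remove [pcg] add [xffd] -> 14 lines: zof xffd wae avhim qxbrs eyld thz myfp cwmi cap fkkd knr vhl dqcxn
Hunk 5: at line 3 remove [qxbrs,eyld,thz] add [lyqb,ikei,qmqg] -> 14 lines: zof xffd wae avhim lyqb ikei qmqg myfp cwmi cap fkkd knr vhl dqcxn
Final line count: 14

Answer: 14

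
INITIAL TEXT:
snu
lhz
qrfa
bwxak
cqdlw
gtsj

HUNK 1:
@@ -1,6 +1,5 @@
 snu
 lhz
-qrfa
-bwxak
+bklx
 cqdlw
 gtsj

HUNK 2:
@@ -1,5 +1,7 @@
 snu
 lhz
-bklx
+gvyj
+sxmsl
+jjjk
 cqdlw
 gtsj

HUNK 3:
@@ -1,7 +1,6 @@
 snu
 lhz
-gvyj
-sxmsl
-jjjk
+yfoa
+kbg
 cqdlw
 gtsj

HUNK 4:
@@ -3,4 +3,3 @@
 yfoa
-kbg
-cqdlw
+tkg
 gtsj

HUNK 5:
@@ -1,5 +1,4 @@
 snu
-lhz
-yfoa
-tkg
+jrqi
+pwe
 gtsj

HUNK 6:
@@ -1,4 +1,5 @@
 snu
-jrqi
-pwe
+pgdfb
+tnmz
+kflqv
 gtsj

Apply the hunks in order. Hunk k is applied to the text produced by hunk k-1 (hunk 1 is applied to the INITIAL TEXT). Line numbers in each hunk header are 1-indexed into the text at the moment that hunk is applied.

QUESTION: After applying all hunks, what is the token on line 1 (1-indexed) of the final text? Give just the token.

Hunk 1: at line 1 remove [qrfa,bwxak] add [bklx] -> 5 lines: snu lhz bklx cqdlw gtsj
Hunk 2: at line 1 remove [bklx] add [gvyj,sxmsl,jjjk] -> 7 lines: snu lhz gvyj sxmsl jjjk cqdlw gtsj
Hunk 3: at line 1 remove [gvyj,sxmsl,jjjk] add [yfoa,kbg] -> 6 lines: snu lhz yfoa kbg cqdlw gtsj
Hunk 4: at line 3 remove [kbg,cqdlw] add [tkg] -> 5 lines: snu lhz yfoa tkg gtsj
Hunk 5: at line 1 remove [lhz,yfoa,tkg] add [jrqi,pwe] -> 4 lines: snu jrqi pwe gtsj
Hunk 6: at line 1 remove [jrqi,pwe] add [pgdfb,tnmz,kflqv] -> 5 lines: snu pgdfb tnmz kflqv gtsj
Final line 1: snu

Answer: snu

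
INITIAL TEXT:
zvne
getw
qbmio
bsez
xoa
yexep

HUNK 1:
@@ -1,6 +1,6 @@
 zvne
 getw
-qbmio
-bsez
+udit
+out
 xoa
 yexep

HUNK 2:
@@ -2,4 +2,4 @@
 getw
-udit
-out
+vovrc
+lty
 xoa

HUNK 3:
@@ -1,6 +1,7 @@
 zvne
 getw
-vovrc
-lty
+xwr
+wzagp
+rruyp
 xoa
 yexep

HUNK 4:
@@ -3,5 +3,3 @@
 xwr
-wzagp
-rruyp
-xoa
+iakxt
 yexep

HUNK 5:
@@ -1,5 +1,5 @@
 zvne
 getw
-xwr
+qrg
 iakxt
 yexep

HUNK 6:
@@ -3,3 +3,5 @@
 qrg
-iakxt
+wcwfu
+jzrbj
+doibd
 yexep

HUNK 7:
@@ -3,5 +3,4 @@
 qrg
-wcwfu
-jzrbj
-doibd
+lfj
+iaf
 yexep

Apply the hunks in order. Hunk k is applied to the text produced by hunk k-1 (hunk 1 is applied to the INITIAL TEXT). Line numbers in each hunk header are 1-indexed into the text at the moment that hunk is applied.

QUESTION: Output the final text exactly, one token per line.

Hunk 1: at line 1 remove [qbmio,bsez] add [udit,out] -> 6 lines: zvne getw udit out xoa yexep
Hunk 2: at line 2 remove [udit,out] add [vovrc,lty] -> 6 lines: zvne getw vovrc lty xoa yexep
Hunk 3: at line 1 remove [vovrc,lty] add [xwr,wzagp,rruyp] -> 7 lines: zvne getw xwr wzagp rruyp xoa yexep
Hunk 4: at line 3 remove [wzagp,rruyp,xoa] add [iakxt] -> 5 lines: zvne getw xwr iakxt yexep
Hunk 5: at line 1 remove [xwr] add [qrg] -> 5 lines: zvne getw qrg iakxt yexep
Hunk 6: at line 3 remove [iakxt] add [wcwfu,jzrbj,doibd] -> 7 lines: zvne getw qrg wcwfu jzrbj doibd yexep
Hunk 7: at line 3 remove [wcwfu,jzrbj,doibd] add [lfj,iaf] -> 6 lines: zvne getw qrg lfj iaf yexep

Answer: zvne
getw
qrg
lfj
iaf
yexep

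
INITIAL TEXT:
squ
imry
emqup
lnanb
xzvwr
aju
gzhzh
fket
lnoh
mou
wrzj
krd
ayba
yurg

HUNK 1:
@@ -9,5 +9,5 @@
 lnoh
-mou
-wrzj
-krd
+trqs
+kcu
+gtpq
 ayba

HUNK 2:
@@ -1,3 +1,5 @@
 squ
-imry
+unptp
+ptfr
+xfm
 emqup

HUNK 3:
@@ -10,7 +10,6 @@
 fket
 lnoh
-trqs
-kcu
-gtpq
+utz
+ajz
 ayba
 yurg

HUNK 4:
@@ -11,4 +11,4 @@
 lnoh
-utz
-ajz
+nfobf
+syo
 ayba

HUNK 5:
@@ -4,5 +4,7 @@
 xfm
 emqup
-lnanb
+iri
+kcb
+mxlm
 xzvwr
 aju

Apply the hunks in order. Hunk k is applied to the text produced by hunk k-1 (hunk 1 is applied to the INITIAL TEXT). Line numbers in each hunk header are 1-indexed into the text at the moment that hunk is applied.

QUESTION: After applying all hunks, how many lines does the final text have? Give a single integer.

Answer: 17

Derivation:
Hunk 1: at line 9 remove [mou,wrzj,krd] add [trqs,kcu,gtpq] -> 14 lines: squ imry emqup lnanb xzvwr aju gzhzh fket lnoh trqs kcu gtpq ayba yurg
Hunk 2: at line 1 remove [imry] add [unptp,ptfr,xfm] -> 16 lines: squ unptp ptfr xfm emqup lnanb xzvwr aju gzhzh fket lnoh trqs kcu gtpq ayba yurg
Hunk 3: at line 10 remove [trqs,kcu,gtpq] add [utz,ajz] -> 15 lines: squ unptp ptfr xfm emqup lnanb xzvwr aju gzhzh fket lnoh utz ajz ayba yurg
Hunk 4: at line 11 remove [utz,ajz] add [nfobf,syo] -> 15 lines: squ unptp ptfr xfm emqup lnanb xzvwr aju gzhzh fket lnoh nfobf syo ayba yurg
Hunk 5: at line 4 remove [lnanb] add [iri,kcb,mxlm] -> 17 lines: squ unptp ptfr xfm emqup iri kcb mxlm xzvwr aju gzhzh fket lnoh nfobf syo ayba yurg
Final line count: 17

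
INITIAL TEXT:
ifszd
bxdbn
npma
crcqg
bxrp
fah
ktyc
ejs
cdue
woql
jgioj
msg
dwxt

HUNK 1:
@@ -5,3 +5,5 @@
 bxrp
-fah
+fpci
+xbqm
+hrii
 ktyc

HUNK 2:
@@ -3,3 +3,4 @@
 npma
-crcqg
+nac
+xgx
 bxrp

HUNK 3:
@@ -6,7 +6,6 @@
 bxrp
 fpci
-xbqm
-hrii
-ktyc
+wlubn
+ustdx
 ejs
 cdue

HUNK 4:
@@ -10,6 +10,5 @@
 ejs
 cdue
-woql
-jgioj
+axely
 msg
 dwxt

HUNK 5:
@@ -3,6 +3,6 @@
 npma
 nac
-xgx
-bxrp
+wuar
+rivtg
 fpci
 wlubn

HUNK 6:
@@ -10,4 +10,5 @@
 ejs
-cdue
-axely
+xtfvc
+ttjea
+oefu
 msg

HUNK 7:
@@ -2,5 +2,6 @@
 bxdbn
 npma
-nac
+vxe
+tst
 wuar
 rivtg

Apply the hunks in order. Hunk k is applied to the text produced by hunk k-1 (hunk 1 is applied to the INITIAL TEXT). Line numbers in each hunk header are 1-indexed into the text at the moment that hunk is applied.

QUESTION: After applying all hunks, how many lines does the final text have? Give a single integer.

Answer: 16

Derivation:
Hunk 1: at line 5 remove [fah] add [fpci,xbqm,hrii] -> 15 lines: ifszd bxdbn npma crcqg bxrp fpci xbqm hrii ktyc ejs cdue woql jgioj msg dwxt
Hunk 2: at line 3 remove [crcqg] add [nac,xgx] -> 16 lines: ifszd bxdbn npma nac xgx bxrp fpci xbqm hrii ktyc ejs cdue woql jgioj msg dwxt
Hunk 3: at line 6 remove [xbqm,hrii,ktyc] add [wlubn,ustdx] -> 15 lines: ifszd bxdbn npma nac xgx bxrp fpci wlubn ustdx ejs cdue woql jgioj msg dwxt
Hunk 4: at line 10 remove [woql,jgioj] add [axely] -> 14 lines: ifszd bxdbn npma nac xgx bxrp fpci wlubn ustdx ejs cdue axely msg dwxt
Hunk 5: at line 3 remove [xgx,bxrp] add [wuar,rivtg] -> 14 lines: ifszd bxdbn npma nac wuar rivtg fpci wlubn ustdx ejs cdue axely msg dwxt
Hunk 6: at line 10 remove [cdue,axely] add [xtfvc,ttjea,oefu] -> 15 lines: ifszd bxdbn npma nac wuar rivtg fpci wlubn ustdx ejs xtfvc ttjea oefu msg dwxt
Hunk 7: at line 2 remove [nac] add [vxe,tst] -> 16 lines: ifszd bxdbn npma vxe tst wuar rivtg fpci wlubn ustdx ejs xtfvc ttjea oefu msg dwxt
Final line count: 16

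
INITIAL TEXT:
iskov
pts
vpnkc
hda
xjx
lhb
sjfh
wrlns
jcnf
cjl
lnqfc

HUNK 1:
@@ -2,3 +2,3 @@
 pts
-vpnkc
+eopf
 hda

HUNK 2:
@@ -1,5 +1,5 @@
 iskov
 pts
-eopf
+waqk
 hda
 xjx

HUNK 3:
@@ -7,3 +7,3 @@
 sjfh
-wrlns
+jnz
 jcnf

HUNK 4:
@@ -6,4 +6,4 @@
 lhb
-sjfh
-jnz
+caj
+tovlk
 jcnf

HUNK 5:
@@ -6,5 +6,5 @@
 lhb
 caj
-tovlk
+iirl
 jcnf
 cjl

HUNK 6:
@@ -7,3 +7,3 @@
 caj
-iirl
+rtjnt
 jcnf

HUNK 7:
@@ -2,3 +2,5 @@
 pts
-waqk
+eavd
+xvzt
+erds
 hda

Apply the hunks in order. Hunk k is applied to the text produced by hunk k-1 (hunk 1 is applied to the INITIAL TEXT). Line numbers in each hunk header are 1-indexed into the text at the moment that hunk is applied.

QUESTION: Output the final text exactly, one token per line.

Hunk 1: at line 2 remove [vpnkc] add [eopf] -> 11 lines: iskov pts eopf hda xjx lhb sjfh wrlns jcnf cjl lnqfc
Hunk 2: at line 1 remove [eopf] add [waqk] -> 11 lines: iskov pts waqk hda xjx lhb sjfh wrlns jcnf cjl lnqfc
Hunk 3: at line 7 remove [wrlns] add [jnz] -> 11 lines: iskov pts waqk hda xjx lhb sjfh jnz jcnf cjl lnqfc
Hunk 4: at line 6 remove [sjfh,jnz] add [caj,tovlk] -> 11 lines: iskov pts waqk hda xjx lhb caj tovlk jcnf cjl lnqfc
Hunk 5: at line 6 remove [tovlk] add [iirl] -> 11 lines: iskov pts waqk hda xjx lhb caj iirl jcnf cjl lnqfc
Hunk 6: at line 7 remove [iirl] add [rtjnt] -> 11 lines: iskov pts waqk hda xjx lhb caj rtjnt jcnf cjl lnqfc
Hunk 7: at line 2 remove [waqk] add [eavd,xvzt,erds] -> 13 lines: iskov pts eavd xvzt erds hda xjx lhb caj rtjnt jcnf cjl lnqfc

Answer: iskov
pts
eavd
xvzt
erds
hda
xjx
lhb
caj
rtjnt
jcnf
cjl
lnqfc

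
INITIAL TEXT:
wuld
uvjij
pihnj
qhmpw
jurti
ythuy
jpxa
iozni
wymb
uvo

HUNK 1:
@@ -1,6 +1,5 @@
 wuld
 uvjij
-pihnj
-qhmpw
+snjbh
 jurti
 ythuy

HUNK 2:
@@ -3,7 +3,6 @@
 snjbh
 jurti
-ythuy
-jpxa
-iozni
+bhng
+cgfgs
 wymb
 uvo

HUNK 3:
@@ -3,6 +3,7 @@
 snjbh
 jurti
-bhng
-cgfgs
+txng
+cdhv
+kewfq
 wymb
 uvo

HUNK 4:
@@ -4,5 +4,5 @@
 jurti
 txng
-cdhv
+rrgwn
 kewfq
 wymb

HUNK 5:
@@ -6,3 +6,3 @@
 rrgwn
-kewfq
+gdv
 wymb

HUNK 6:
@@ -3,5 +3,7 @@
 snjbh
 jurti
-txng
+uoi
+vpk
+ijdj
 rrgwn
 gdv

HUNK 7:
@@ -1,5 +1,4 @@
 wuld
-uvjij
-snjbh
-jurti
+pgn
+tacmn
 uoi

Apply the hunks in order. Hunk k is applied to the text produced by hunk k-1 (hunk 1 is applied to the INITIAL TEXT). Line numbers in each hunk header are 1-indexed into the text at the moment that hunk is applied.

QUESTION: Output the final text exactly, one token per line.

Answer: wuld
pgn
tacmn
uoi
vpk
ijdj
rrgwn
gdv
wymb
uvo

Derivation:
Hunk 1: at line 1 remove [pihnj,qhmpw] add [snjbh] -> 9 lines: wuld uvjij snjbh jurti ythuy jpxa iozni wymb uvo
Hunk 2: at line 3 remove [ythuy,jpxa,iozni] add [bhng,cgfgs] -> 8 lines: wuld uvjij snjbh jurti bhng cgfgs wymb uvo
Hunk 3: at line 3 remove [bhng,cgfgs] add [txng,cdhv,kewfq] -> 9 lines: wuld uvjij snjbh jurti txng cdhv kewfq wymb uvo
Hunk 4: at line 4 remove [cdhv] add [rrgwn] -> 9 lines: wuld uvjij snjbh jurti txng rrgwn kewfq wymb uvo
Hunk 5: at line 6 remove [kewfq] add [gdv] -> 9 lines: wuld uvjij snjbh jurti txng rrgwn gdv wymb uvo
Hunk 6: at line 3 remove [txng] add [uoi,vpk,ijdj] -> 11 lines: wuld uvjij snjbh jurti uoi vpk ijdj rrgwn gdv wymb uvo
Hunk 7: at line 1 remove [uvjij,snjbh,jurti] add [pgn,tacmn] -> 10 lines: wuld pgn tacmn uoi vpk ijdj rrgwn gdv wymb uvo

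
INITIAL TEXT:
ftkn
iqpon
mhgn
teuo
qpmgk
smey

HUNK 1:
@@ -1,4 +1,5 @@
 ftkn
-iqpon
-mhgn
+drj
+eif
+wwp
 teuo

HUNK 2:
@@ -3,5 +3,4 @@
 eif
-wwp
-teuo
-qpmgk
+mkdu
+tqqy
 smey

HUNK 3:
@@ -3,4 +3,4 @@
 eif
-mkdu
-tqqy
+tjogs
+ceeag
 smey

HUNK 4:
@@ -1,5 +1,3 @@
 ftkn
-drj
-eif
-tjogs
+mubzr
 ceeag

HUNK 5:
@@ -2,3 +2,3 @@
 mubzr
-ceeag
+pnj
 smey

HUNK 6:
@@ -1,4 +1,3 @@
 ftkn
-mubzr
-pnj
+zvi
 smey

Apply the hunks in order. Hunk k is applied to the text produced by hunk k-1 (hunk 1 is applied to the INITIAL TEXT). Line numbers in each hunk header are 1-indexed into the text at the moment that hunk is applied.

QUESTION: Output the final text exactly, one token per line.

Hunk 1: at line 1 remove [iqpon,mhgn] add [drj,eif,wwp] -> 7 lines: ftkn drj eif wwp teuo qpmgk smey
Hunk 2: at line 3 remove [wwp,teuo,qpmgk] add [mkdu,tqqy] -> 6 lines: ftkn drj eif mkdu tqqy smey
Hunk 3: at line 3 remove [mkdu,tqqy] add [tjogs,ceeag] -> 6 lines: ftkn drj eif tjogs ceeag smey
Hunk 4: at line 1 remove [drj,eif,tjogs] add [mubzr] -> 4 lines: ftkn mubzr ceeag smey
Hunk 5: at line 2 remove [ceeag] add [pnj] -> 4 lines: ftkn mubzr pnj smey
Hunk 6: at line 1 remove [mubzr,pnj] add [zvi] -> 3 lines: ftkn zvi smey

Answer: ftkn
zvi
smey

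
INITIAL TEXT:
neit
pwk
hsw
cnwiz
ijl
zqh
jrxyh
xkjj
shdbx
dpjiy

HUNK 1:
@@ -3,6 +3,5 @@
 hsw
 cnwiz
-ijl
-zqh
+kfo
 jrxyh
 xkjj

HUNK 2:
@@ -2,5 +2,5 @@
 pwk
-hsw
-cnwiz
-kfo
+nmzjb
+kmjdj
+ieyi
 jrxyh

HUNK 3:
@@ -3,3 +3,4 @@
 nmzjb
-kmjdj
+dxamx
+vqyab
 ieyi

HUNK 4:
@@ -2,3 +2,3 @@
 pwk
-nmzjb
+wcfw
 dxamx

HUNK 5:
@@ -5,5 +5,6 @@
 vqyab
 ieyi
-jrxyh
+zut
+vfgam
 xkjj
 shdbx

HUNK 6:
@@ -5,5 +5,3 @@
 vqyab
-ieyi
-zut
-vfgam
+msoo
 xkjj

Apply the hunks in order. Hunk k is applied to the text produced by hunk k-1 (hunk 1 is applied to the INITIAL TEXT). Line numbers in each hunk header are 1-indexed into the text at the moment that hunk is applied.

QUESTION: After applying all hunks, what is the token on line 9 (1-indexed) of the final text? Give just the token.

Hunk 1: at line 3 remove [ijl,zqh] add [kfo] -> 9 lines: neit pwk hsw cnwiz kfo jrxyh xkjj shdbx dpjiy
Hunk 2: at line 2 remove [hsw,cnwiz,kfo] add [nmzjb,kmjdj,ieyi] -> 9 lines: neit pwk nmzjb kmjdj ieyi jrxyh xkjj shdbx dpjiy
Hunk 3: at line 3 remove [kmjdj] add [dxamx,vqyab] -> 10 lines: neit pwk nmzjb dxamx vqyab ieyi jrxyh xkjj shdbx dpjiy
Hunk 4: at line 2 remove [nmzjb] add [wcfw] -> 10 lines: neit pwk wcfw dxamx vqyab ieyi jrxyh xkjj shdbx dpjiy
Hunk 5: at line 5 remove [jrxyh] add [zut,vfgam] -> 11 lines: neit pwk wcfw dxamx vqyab ieyi zut vfgam xkjj shdbx dpjiy
Hunk 6: at line 5 remove [ieyi,zut,vfgam] add [msoo] -> 9 lines: neit pwk wcfw dxamx vqyab msoo xkjj shdbx dpjiy
Final line 9: dpjiy

Answer: dpjiy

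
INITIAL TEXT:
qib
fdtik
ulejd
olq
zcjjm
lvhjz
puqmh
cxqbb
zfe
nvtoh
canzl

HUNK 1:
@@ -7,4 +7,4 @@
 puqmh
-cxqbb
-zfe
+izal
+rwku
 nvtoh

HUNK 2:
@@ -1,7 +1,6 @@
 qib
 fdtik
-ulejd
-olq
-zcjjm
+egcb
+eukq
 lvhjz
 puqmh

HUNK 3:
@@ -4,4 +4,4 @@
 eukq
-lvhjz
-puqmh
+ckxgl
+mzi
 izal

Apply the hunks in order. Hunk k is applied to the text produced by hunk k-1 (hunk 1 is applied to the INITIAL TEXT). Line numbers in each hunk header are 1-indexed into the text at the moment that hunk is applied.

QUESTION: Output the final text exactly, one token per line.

Answer: qib
fdtik
egcb
eukq
ckxgl
mzi
izal
rwku
nvtoh
canzl

Derivation:
Hunk 1: at line 7 remove [cxqbb,zfe] add [izal,rwku] -> 11 lines: qib fdtik ulejd olq zcjjm lvhjz puqmh izal rwku nvtoh canzl
Hunk 2: at line 1 remove [ulejd,olq,zcjjm] add [egcb,eukq] -> 10 lines: qib fdtik egcb eukq lvhjz puqmh izal rwku nvtoh canzl
Hunk 3: at line 4 remove [lvhjz,puqmh] add [ckxgl,mzi] -> 10 lines: qib fdtik egcb eukq ckxgl mzi izal rwku nvtoh canzl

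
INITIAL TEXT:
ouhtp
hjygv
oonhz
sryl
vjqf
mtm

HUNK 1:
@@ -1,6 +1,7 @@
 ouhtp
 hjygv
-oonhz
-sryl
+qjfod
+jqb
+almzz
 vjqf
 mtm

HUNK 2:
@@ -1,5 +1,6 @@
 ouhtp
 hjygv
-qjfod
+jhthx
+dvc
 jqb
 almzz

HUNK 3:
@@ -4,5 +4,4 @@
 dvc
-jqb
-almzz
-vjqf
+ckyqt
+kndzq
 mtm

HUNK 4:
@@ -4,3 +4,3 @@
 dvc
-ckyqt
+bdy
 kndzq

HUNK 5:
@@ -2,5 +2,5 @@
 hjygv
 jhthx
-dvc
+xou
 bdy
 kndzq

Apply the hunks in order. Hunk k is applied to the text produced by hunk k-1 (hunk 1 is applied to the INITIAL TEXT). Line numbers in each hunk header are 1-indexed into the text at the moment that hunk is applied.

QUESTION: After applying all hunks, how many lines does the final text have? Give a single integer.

Hunk 1: at line 1 remove [oonhz,sryl] add [qjfod,jqb,almzz] -> 7 lines: ouhtp hjygv qjfod jqb almzz vjqf mtm
Hunk 2: at line 1 remove [qjfod] add [jhthx,dvc] -> 8 lines: ouhtp hjygv jhthx dvc jqb almzz vjqf mtm
Hunk 3: at line 4 remove [jqb,almzz,vjqf] add [ckyqt,kndzq] -> 7 lines: ouhtp hjygv jhthx dvc ckyqt kndzq mtm
Hunk 4: at line 4 remove [ckyqt] add [bdy] -> 7 lines: ouhtp hjygv jhthx dvc bdy kndzq mtm
Hunk 5: at line 2 remove [dvc] add [xou] -> 7 lines: ouhtp hjygv jhthx xou bdy kndzq mtm
Final line count: 7

Answer: 7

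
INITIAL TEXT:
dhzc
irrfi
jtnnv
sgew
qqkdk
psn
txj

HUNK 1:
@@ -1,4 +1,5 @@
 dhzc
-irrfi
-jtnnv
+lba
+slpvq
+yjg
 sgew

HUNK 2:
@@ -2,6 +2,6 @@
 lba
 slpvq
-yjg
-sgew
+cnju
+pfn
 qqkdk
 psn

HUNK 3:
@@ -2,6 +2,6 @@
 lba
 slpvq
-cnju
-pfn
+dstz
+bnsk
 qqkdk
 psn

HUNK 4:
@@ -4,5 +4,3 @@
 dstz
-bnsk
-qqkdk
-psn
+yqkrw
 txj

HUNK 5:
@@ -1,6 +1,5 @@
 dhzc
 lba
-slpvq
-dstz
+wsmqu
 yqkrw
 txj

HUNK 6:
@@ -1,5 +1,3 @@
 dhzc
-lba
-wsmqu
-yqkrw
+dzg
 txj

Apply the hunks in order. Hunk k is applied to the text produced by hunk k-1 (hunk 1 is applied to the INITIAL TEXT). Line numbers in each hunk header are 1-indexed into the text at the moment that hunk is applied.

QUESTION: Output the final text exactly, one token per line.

Answer: dhzc
dzg
txj

Derivation:
Hunk 1: at line 1 remove [irrfi,jtnnv] add [lba,slpvq,yjg] -> 8 lines: dhzc lba slpvq yjg sgew qqkdk psn txj
Hunk 2: at line 2 remove [yjg,sgew] add [cnju,pfn] -> 8 lines: dhzc lba slpvq cnju pfn qqkdk psn txj
Hunk 3: at line 2 remove [cnju,pfn] add [dstz,bnsk] -> 8 lines: dhzc lba slpvq dstz bnsk qqkdk psn txj
Hunk 4: at line 4 remove [bnsk,qqkdk,psn] add [yqkrw] -> 6 lines: dhzc lba slpvq dstz yqkrw txj
Hunk 5: at line 1 remove [slpvq,dstz] add [wsmqu] -> 5 lines: dhzc lba wsmqu yqkrw txj
Hunk 6: at line 1 remove [lba,wsmqu,yqkrw] add [dzg] -> 3 lines: dhzc dzg txj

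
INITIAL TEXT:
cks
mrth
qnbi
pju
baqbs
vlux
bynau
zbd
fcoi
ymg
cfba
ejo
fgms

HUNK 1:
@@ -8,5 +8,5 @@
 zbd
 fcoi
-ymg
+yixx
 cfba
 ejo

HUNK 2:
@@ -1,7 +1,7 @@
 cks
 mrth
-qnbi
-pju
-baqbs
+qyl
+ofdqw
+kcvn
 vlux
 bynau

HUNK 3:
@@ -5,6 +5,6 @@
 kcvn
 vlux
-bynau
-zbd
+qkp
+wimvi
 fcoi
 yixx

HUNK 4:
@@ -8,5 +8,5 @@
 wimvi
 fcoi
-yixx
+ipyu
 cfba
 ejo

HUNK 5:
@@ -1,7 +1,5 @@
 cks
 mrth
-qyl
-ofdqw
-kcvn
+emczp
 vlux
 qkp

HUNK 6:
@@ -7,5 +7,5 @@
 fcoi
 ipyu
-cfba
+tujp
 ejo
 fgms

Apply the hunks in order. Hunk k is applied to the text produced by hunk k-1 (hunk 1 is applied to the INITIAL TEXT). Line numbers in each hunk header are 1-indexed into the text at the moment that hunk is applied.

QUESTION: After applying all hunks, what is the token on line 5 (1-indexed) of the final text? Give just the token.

Answer: qkp

Derivation:
Hunk 1: at line 8 remove [ymg] add [yixx] -> 13 lines: cks mrth qnbi pju baqbs vlux bynau zbd fcoi yixx cfba ejo fgms
Hunk 2: at line 1 remove [qnbi,pju,baqbs] add [qyl,ofdqw,kcvn] -> 13 lines: cks mrth qyl ofdqw kcvn vlux bynau zbd fcoi yixx cfba ejo fgms
Hunk 3: at line 5 remove [bynau,zbd] add [qkp,wimvi] -> 13 lines: cks mrth qyl ofdqw kcvn vlux qkp wimvi fcoi yixx cfba ejo fgms
Hunk 4: at line 8 remove [yixx] add [ipyu] -> 13 lines: cks mrth qyl ofdqw kcvn vlux qkp wimvi fcoi ipyu cfba ejo fgms
Hunk 5: at line 1 remove [qyl,ofdqw,kcvn] add [emczp] -> 11 lines: cks mrth emczp vlux qkp wimvi fcoi ipyu cfba ejo fgms
Hunk 6: at line 7 remove [cfba] add [tujp] -> 11 lines: cks mrth emczp vlux qkp wimvi fcoi ipyu tujp ejo fgms
Final line 5: qkp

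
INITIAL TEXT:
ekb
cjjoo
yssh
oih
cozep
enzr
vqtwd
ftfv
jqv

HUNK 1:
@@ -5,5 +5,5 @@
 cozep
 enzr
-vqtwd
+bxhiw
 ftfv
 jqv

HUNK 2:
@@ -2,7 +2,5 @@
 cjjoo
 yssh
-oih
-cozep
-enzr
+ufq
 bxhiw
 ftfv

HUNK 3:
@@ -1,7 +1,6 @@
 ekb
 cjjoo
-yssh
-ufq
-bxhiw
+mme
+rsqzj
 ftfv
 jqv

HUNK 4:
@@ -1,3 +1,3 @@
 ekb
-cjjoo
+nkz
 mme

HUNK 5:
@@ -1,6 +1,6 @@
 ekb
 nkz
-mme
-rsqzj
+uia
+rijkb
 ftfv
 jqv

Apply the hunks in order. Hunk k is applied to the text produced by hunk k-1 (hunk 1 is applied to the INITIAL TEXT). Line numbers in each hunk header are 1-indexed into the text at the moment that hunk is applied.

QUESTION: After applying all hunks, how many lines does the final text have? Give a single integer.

Answer: 6

Derivation:
Hunk 1: at line 5 remove [vqtwd] add [bxhiw] -> 9 lines: ekb cjjoo yssh oih cozep enzr bxhiw ftfv jqv
Hunk 2: at line 2 remove [oih,cozep,enzr] add [ufq] -> 7 lines: ekb cjjoo yssh ufq bxhiw ftfv jqv
Hunk 3: at line 1 remove [yssh,ufq,bxhiw] add [mme,rsqzj] -> 6 lines: ekb cjjoo mme rsqzj ftfv jqv
Hunk 4: at line 1 remove [cjjoo] add [nkz] -> 6 lines: ekb nkz mme rsqzj ftfv jqv
Hunk 5: at line 1 remove [mme,rsqzj] add [uia,rijkb] -> 6 lines: ekb nkz uia rijkb ftfv jqv
Final line count: 6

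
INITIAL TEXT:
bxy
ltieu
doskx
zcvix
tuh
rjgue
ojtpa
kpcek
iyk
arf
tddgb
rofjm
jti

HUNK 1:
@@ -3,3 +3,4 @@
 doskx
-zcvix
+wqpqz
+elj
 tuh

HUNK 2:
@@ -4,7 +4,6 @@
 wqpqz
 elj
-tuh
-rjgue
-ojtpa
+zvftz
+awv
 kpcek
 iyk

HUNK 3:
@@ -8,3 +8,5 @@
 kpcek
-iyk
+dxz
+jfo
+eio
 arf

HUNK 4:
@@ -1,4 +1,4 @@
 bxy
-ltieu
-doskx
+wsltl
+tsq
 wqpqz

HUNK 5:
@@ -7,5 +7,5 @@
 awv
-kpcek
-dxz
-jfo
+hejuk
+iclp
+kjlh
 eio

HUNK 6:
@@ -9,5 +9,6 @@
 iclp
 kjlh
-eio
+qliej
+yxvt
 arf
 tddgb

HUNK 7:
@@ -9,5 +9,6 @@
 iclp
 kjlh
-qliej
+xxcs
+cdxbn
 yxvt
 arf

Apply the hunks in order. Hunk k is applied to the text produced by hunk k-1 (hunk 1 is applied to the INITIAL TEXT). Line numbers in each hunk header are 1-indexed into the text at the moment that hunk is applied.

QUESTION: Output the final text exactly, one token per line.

Hunk 1: at line 3 remove [zcvix] add [wqpqz,elj] -> 14 lines: bxy ltieu doskx wqpqz elj tuh rjgue ojtpa kpcek iyk arf tddgb rofjm jti
Hunk 2: at line 4 remove [tuh,rjgue,ojtpa] add [zvftz,awv] -> 13 lines: bxy ltieu doskx wqpqz elj zvftz awv kpcek iyk arf tddgb rofjm jti
Hunk 3: at line 8 remove [iyk] add [dxz,jfo,eio] -> 15 lines: bxy ltieu doskx wqpqz elj zvftz awv kpcek dxz jfo eio arf tddgb rofjm jti
Hunk 4: at line 1 remove [ltieu,doskx] add [wsltl,tsq] -> 15 lines: bxy wsltl tsq wqpqz elj zvftz awv kpcek dxz jfo eio arf tddgb rofjm jti
Hunk 5: at line 7 remove [kpcek,dxz,jfo] add [hejuk,iclp,kjlh] -> 15 lines: bxy wsltl tsq wqpqz elj zvftz awv hejuk iclp kjlh eio arf tddgb rofjm jti
Hunk 6: at line 9 remove [eio] add [qliej,yxvt] -> 16 lines: bxy wsltl tsq wqpqz elj zvftz awv hejuk iclp kjlh qliej yxvt arf tddgb rofjm jti
Hunk 7: at line 9 remove [qliej] add [xxcs,cdxbn] -> 17 lines: bxy wsltl tsq wqpqz elj zvftz awv hejuk iclp kjlh xxcs cdxbn yxvt arf tddgb rofjm jti

Answer: bxy
wsltl
tsq
wqpqz
elj
zvftz
awv
hejuk
iclp
kjlh
xxcs
cdxbn
yxvt
arf
tddgb
rofjm
jti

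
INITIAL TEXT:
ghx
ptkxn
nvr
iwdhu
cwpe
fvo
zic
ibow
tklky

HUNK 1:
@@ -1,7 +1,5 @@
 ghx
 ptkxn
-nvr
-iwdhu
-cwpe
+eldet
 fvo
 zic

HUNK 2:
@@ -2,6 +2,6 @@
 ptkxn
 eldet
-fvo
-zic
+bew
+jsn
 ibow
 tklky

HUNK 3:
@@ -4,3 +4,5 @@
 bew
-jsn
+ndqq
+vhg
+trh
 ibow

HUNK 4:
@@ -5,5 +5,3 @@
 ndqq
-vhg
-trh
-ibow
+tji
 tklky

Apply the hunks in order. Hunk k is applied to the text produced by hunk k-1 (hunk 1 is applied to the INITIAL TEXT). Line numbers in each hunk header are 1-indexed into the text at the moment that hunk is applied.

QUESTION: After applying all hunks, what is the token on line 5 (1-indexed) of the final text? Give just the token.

Answer: ndqq

Derivation:
Hunk 1: at line 1 remove [nvr,iwdhu,cwpe] add [eldet] -> 7 lines: ghx ptkxn eldet fvo zic ibow tklky
Hunk 2: at line 2 remove [fvo,zic] add [bew,jsn] -> 7 lines: ghx ptkxn eldet bew jsn ibow tklky
Hunk 3: at line 4 remove [jsn] add [ndqq,vhg,trh] -> 9 lines: ghx ptkxn eldet bew ndqq vhg trh ibow tklky
Hunk 4: at line 5 remove [vhg,trh,ibow] add [tji] -> 7 lines: ghx ptkxn eldet bew ndqq tji tklky
Final line 5: ndqq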